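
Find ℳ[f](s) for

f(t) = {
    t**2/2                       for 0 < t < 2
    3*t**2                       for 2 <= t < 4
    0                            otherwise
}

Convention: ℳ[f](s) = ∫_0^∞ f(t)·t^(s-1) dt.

2*2**s*(24*2**s - 5)/(s + 2)
  Re(s) > -2

slice at 2, transform all 2 pieces, and sum them
for t in [0, 2): the term is ∫ t**2/2·t^(s-1)
piece [2, 4): integrate 3*t**2 against the kernel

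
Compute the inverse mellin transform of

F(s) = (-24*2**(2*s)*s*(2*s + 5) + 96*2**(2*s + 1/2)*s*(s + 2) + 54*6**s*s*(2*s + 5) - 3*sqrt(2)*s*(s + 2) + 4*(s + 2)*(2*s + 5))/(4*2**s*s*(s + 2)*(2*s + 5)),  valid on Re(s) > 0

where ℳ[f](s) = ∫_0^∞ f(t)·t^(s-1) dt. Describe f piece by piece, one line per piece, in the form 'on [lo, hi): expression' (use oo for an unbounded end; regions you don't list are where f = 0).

on [0, 1/2): 1
on [1/2, 2): 3*t**(5/2)
on [2, 3): 3*t**2/2

along the cuts 1/2, 2, ℳ[f](s) splits into 3 integrals
piece [0, 1/2): integrate 1 against the kernel
the [1/2, 2) slice contributes ∫ 3*t**(5/2)·t^(s-1) dt
∫ 3*t**2/2·t^(s-1) over [2, 3)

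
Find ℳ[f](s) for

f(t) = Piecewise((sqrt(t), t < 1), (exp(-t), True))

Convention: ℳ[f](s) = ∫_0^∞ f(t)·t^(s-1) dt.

((2*s + 1)*uppergamma(s, 1) + 2)/(2*s + 1)
  Re(s) > -1/2

breakpoints 1: one integral from each of the 2 segments
segment [0, 1) carries sqrt(t); integrate it
for t in [1, ∞): the term is ∫ exp(-t)·t^(s-1)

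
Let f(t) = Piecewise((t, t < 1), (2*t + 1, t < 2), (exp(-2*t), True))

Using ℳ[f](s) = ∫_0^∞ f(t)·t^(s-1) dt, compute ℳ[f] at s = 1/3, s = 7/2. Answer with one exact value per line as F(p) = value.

F(1/3) = -15/4 + 2**(2/3)*uppergamma(1/3, 4)/2 + 6*2**(1/3)
F(7/2) = (sqrt(2)*(945*sqrt(pi)*exp(4)*erfc(2) + 29988)/8064 + (-4096 + 75776*sqrt(2))*exp(4)/8064)*exp(-4)

breakpoints 1, 2: one integral from each of the 3 segments
between 0 and 1 the integrand is t·t^(s-1)
segment 1 to 2 holds (2*t + 1); add its integral
the [2, ∞) slice contributes ∫ exp(-2*t)·t^(s-1) dt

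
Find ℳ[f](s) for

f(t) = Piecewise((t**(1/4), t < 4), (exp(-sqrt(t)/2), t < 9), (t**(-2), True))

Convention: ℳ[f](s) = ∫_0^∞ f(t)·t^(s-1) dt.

(162*2**(2*s)*(s - 2)*(4*s + 1)*uppergamma(2*s, 1) - 162*2**(2*s)*(s - 2)*(4*s + 1)*uppergamma(2*s, 3/2) + 324*2**(2*s + 1/2)*(s - 2) - 9**s*(4*s + 1))/(81*(s - 2)*(4*s + 1))
  -1/4 < Re(s) < 2

peel off the power substitution: sqrt(t) on [0, 2); exp(-t/2) on [2, 3); t**(-4) on [3, ∞)
linearity at 4, 9 turns ℳ[f](s) into 3 summed integrals
over [0, 4), the kernel integral of t**(1/4) enters the sum
on [4, 9): add ∫ exp(-sqrt(t)/2)·t^(s-1) dt
segment [9, ∞) carries t**(-2); integrate it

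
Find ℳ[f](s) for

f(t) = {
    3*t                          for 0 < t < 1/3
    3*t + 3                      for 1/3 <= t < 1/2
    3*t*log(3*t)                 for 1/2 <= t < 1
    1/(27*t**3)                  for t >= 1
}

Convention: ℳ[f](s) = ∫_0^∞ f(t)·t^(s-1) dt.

(-162*2**s*s*(s - 3)*(s**2 + 2*s + 1) - 162*2**s*(s - 3)*(s**2 + 2*s + 1) - 81*3**s*s**2*(s - 3)*(s + 1)*log(3) + 81*3**s*s**2*(s - 3)*(s + 1)*log(2) - 81*3**s*s*(s - 3)*(s + 1)*log(3) + 81*3**s*s*(s - 3)*(s + 1)*log(2) + 81*3**s*s*(s - 3)*(s + 1) + 243*3**s*s*(s - 3)*(s**2 + 2*s + 1) + 162*3**s*(s - 3)*(s**2 + 2*s + 1) + 162*6**s*s**2*(s - 3)*(s + 1)*log(3) - 162*6**s*s*(s - 3)*(s + 1) + 162*6**s*s*(s - 3)*(s + 1)*log(3) - 2*6**s*s*(s + 1)*(s**2 + 2*s + 1))/(54*6**s*s*(s - 3)*(s + 1)*(s**2 + 2*s + 1))
  -1 < Re(s) < 3

back out the common scale on t: t on [0, 1); t + 3 on [1, 3/2); t*log(t) on [3/2, 3); …
summing 4 kernel integrals split by 1/3, 1/2, 1 yields ℳ[f](s)
the [0, 1/3) slice contributes ∫ 3*t·t^(s-1) dt
segment [1/3, 1/2) carries (3*t + 3); integrate it
over [1/2, 1), the kernel integral of 3*t*log(3*t) enters the sum
the [1, ∞) slice contributes ∫ 1/(27*t**3)·t^(s-1) dt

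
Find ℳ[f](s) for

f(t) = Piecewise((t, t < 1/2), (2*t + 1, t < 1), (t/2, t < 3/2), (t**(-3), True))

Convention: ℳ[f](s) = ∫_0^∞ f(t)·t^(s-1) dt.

(270*2**s*s**2 - 702*2**s*s - 324*2**s + 49*3**s*s**2 - 275*3**s*s - 162*s**2 + 378*s + 324)/(108*2**s*s*(s**2 - 2*s - 3))
  -1 < Re(s) < 3

split f at 1/2, 1, 3/2: ℳ[f](s) collects 4 kernel integrals
on [0, 1/2) integrate f = t against the kernel
segment 1/2 to 1 holds (2*t + 1); add its integral
∫ t/2·t^(s-1) over [1, 3/2)
segment [3/2, ∞) carries t**(-3); integrate it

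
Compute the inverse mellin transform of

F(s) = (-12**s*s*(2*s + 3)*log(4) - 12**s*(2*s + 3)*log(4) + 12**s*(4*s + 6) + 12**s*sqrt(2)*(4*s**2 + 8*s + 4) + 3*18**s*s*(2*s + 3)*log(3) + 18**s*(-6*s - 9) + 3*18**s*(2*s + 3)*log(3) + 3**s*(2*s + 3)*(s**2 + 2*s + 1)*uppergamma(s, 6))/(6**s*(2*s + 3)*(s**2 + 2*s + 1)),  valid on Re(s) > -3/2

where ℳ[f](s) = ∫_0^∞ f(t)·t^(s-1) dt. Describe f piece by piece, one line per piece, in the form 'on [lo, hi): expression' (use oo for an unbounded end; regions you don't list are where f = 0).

on [0, 2): t**(3/2)
on [2, 3): t*log(t)
on [3, oo): exp(-2*t)

split f at 2, 3: ℳ[f](s) collects 3 kernel integrals
the [0, 2) slice contributes ∫ t**(3/2)·t^(s-1) dt
for t in [2, 3): the term is ∫ t*log(t)·t^(s-1)
between 3 and ∞ the integrand is exp(-2*t)·t^(s-1)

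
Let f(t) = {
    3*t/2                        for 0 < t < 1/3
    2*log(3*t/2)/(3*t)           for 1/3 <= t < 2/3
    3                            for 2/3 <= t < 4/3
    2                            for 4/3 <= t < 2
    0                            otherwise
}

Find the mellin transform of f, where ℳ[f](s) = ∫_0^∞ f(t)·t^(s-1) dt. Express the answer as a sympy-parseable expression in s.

2**s*(2*2**(2*s)*(s + 1)*(s**2 - 2*s + 1) - 2*2**s*s*(s + 1) - 6*2**s*(s + 1)*(s**2 - 2*s + 1) + 4*6**s*(s + 1)*(s**2 - 2*s + 1) + 4*s**2*(s + 1)*log(2) - 4*s*(s + 1)*log(2) + 4*s*(s + 1) + s*(s**2 - 2*s + 1))/(2*6**s*s*(s + 1)*(s**2 - 2*s + 1))
  Re(s) > -1

peel off the common scale on t: 3*t on [0, 1/6); log(3*t)/(3*t) on [1/6, 1/3); 3 on [1/3, 2/3); …
the common scale on t comes off first: t on [0, 1/2); log(t)/t on [1/2, 1); 3 on [1, 2); …
integrate the 4 segments split at 1/3, 2/3, 4/3, then add the results
on [0, 1/3) integrate f = 3*t/2 against the kernel
∫ 2*log(3*t/2)/(3*t)·t^(s-1) over [1/3, 2/3)
for t in [2/3, 4/3): the term is ∫ 3·t^(s-1)
segment 4/3 to 2 holds 2; add its integral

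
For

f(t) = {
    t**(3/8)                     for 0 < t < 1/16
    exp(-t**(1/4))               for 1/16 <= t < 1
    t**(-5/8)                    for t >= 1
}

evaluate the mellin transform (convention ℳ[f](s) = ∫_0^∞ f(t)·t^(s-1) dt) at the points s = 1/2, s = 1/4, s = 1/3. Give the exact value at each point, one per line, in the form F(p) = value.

F(1/2) = -8*exp(-1) + sqrt(2)/14 + 6*exp(-1/2) + 8
F(1/4) = -4*exp(-1) + sqrt(2)/5 + 4*exp(-1/2) + 8/3
F(1/3) = -4*uppergamma(4/3, 1) + 3*2**(1/6)/17 + 4*uppergamma(4/3, 1/2) + 24/7

peel off the power substitution: t**(3/4) on [0, 1/4); exp(-sqrt(t)) on [1/4, 1); t**(-5/4) on [1, ∞)
the power substitution comes off first: t**(3/2) on [0, 1/2); exp(-t) on [1/2, 1); t**(-5/2) on [1, ∞)
linearity at 1/16, 1 turns ℳ[f](s) into 3 summed integrals
for t in [0, 1/16): the term is ∫ t**(3/8)·t^(s-1)
on [1/16, 1): add ∫ exp(-t**(1/4))·t^(s-1) dt
over [1, ∞), the kernel integral of t**(-5/8) enters the sum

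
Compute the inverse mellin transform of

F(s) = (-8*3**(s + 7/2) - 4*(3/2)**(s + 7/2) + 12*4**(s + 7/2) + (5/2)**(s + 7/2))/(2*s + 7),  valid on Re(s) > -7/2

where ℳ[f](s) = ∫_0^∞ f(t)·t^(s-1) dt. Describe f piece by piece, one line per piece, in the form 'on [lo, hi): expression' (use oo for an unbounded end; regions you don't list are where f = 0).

on [0, 3/2): t**(7/2)/2
on [3/2, 5/2): 5*t**(7/2)/2
on [5/2, 3): 2*t**(7/2)
on [3, 4): 6*t**(7/2)

linearity at 3/2, 5/2, 3 turns ℳ[f](s) into 4 summed integrals
piece [0, 3/2): integrate t**(7/2)/2 against the kernel
piece [3/2, 5/2): integrate 5*t**(7/2)/2 against the kernel
segment 5/2 to 3 holds 2*t**(7/2); add its integral
on [3, 4) integrate f = 6*t**(7/2) against the kernel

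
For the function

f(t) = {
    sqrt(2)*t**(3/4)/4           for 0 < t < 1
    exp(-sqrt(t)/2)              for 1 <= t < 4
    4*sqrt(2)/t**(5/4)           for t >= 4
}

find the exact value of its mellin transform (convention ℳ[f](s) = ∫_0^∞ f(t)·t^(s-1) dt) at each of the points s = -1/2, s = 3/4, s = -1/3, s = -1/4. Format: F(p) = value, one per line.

F(-1/2) = -expint(2, 1) + 2/7 + 2*expint(2, 1/2) + sqrt(2)
F(3/4) = -4*sqrt(2)*exp(-1) - 2*sqrt(2)*sqrt(pi)*erfc(1) + 2*sqrt(2)*sqrt(pi)*erfc(sqrt(2)/2) + 4*exp(-1/2) + 25*sqrt(2)/6
F(-1/3) = -2**(1/3)*uppergamma(-2/3, 1) + 6*2**(1/3)/19 + 2**(1/3)*uppergamma(-2/3, 1/2) + 3*sqrt(2)/5
F(-1/4) = -2*sqrt(2)*sqrt(pi)*erfc(sqrt(2)/2) - 2*sqrt(2)*exp(-1) + 2*sqrt(2)*sqrt(pi)*erfc(1) + 5*sqrt(2)/6 + 4*exp(-1/2)

reversing the power substitution: sqrt(2)*t**(3/2)/4 on [0, 1); exp(-t/2) on [1, 2); 4*sqrt(2)/t**(5/2) on [2, ∞)
back out the common scale on t: t**(3/2) on [0, 1/2); exp(-t) on [1/2, 1); t**(-5/2) on [1, ∞)
the 3 pieces separated at 1, 4 each add one integral
for t in [0, 1): the term is ∫ sqrt(2)*t**(3/4)/4·t^(s-1)
segment 1 to 4 holds exp(-sqrt(t)/2); add its integral
the [4, ∞) slice contributes ∫ 4*sqrt(2)/t**(5/4)·t^(s-1) dt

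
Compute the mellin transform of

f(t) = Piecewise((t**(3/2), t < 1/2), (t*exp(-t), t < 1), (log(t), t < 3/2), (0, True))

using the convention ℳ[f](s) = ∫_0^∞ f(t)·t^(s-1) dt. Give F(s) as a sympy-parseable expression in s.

invert the shared t-power to get sqrt(t) on [0, 1/2); exp(-t) on [1/2, 1); log(t)/t on [1, 3/2)
linearity at 1/2, 1 turns ℳ[f](s) into 3 summed integrals
∫ t**(3/2)·t^(s-1) over [0, 1/2)
segment [1/2, 1) carries t*exp(-t); integrate it
segment [1, 3/2) carries log(t); integrate it

(4*2**s*s**3*uppergamma(s + 1, 1/2) - 4*2**s*s**3*uppergamma(s + 1, 1) + 6*2**s*s**2*uppergamma(s + 1, 1/2) - 6*2**s*s**2*uppergamma(s + 1, 1) + 4*2**s*s + 6*2**s + 3**s*s**2*(-4*log(2) + 4*log(3)) - 4*3**s*s + 3**s*s*(-6*log(2) + 6*log(3)) - 6*3**s + sqrt(2)*s**2)/(2*2**s*s**2*(2*s + 3))
  Re(s) > -3/2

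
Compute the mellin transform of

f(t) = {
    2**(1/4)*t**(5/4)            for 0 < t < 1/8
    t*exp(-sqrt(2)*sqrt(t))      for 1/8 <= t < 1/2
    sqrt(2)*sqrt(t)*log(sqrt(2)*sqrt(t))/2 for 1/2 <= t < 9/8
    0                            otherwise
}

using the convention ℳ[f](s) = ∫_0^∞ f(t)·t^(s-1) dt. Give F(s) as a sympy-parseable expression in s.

invert the shared t-power to get 2**(1/4)*t**(1/4) on [0, 1/8); exp(-sqrt(2)*sqrt(t)) on [1/8, 1/2); sqrt(2)*log(sqrt(2)*sqrt(t))/(2*sqrt(t)) on [1/2, 9/8)
strip the common scale on t: t**(1/4) on [0, 1/4); exp(-sqrt(t)) on [1/4, 1); log(sqrt(t))/sqrt(t) on [1, 9/4)
strip the power substitution: sqrt(t) on [0, 1/2); exp(-t) on [1/2, 1); log(t)/t on [1, 3/2)
cuts at 1/8, 1/2: linearity sums the 3 kernel integrals
∫ 2**(1/4)*t**(5/4)·t^(s-1) over [0, 1/8)
segment 1/8 to 1/2 holds t*exp(-sqrt(2)*sqrt(t)); add its integral
for t in [1/2, 9/8): the term is ∫ sqrt(2)*sqrt(t)*log(sqrt(2)*sqrt(t))/2·t^(s-1)

(4*2**(2*s)*(4*s + 5)*(4*s - 4*(s + 1)**2 + 3)*uppergamma(2*s + 2, 1/2) - 4*2**(2*s)*(4*s + 5)*(4*s - 4*(s + 1)**2 + 3)*uppergamma(2*s + 2, 1) - 4*2**(2*s)*(4*s + 5) + 6*3**(2*s)*(4*s + 5) + 9**s*(s + 1)*(4*s + 5)*(-12*log(3) + 12*log(2)) + 9**s*(4*s + 5)*(-6*log(2) + 6*log(3)) + sqrt(2)*(4*s - 4*(s + 1)**2 + 3))/(4*2**(3*s)*(4*s + 5)*(4*s - 4*(s + 1)**2 + 3))
  Re(s) > -5/4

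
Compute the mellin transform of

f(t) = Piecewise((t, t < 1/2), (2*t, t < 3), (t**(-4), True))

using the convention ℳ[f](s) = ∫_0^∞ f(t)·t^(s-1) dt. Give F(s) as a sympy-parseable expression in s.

slice at 1/2, 3, transform all 3 pieces, and sum them
on [0, 1/2): add ∫ t·t^(s-1) dt
∫ 2*t·t^(s-1) over [1/2, 3)
on [3, ∞): add ∫ t**(-4)·t^(s-1) dt

(970*6**s*s - 3890*6**s - 81*s + 324)/(162*2**s*(s**2 - 3*s - 4))
  -1 < Re(s) < 4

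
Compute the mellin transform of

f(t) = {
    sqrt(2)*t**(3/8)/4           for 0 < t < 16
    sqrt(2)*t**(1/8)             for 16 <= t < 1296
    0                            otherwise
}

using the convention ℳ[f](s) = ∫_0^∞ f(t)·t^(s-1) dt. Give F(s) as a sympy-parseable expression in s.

2**(4*s + 3)*(3**(4*s + 1/2)*(16*s + 6) - 8*s - 5)/((8*s + 1)*(8*s + 3))
  Re(s) > -3/8

the power substitution comes off first: sqrt(2)*t**(3/4)/4 on [0, 4); sqrt(2)*t**(1/4) on [4, 36)
invert the power substitution to get sqrt(2)*t**(3/2)/4 on [0, 2); sqrt(2)*sqrt(t) on [2, 6)
undo the common scale on t: t**(3/2) on [0, 1); 2*sqrt(t) on [1, 3)
breakpoints 16: one integral from each of the 2 segments
∫ over [0, 16) of sqrt(2)*t**(3/8)/4·t^(s-1) joins the sum
on [16, 1296) integrate f = sqrt(2)*t**(1/8) against the kernel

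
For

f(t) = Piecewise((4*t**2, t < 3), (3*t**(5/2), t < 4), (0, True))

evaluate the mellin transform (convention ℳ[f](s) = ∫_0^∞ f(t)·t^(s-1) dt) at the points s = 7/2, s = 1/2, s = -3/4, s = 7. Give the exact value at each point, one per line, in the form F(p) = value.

linearity at 3 turns ℳ[f](s) into 2 summed integrals
∫ 4*t**2·t^(s-1) over [0, 3)
on [3, 4): add ∫ 3*t**(5/2)·t^(s-1) dt

F(7/2) = 1944*sqrt(3)/11 + 3367/2
F(1/2) = 72*sqrt(3)/5 + 37
F(-3/4) = -36*3**(3/4)/7 + 48*3**(1/4)/5 + 96*sqrt(2)/7
F(7) = 3311940/19 - 118098*sqrt(3)/19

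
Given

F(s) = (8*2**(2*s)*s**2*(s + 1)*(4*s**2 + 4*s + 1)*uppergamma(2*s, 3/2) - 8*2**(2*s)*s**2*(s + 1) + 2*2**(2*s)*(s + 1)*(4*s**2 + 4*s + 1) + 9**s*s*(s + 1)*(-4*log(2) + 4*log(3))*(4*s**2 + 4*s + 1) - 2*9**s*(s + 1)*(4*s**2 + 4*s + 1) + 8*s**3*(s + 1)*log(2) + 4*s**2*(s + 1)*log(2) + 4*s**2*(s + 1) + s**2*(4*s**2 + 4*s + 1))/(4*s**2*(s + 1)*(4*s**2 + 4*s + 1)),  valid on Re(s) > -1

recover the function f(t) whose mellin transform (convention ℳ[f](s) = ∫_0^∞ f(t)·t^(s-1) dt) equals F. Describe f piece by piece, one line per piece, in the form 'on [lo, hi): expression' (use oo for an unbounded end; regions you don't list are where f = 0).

on [0, 1): t/4
on [1, 4): sqrt(t)*log(sqrt(t)/2)/2
on [4, 9): log(sqrt(t)/2)
on [9, oo): exp(-sqrt(t)/2)

invert the power substitution to get t**2/4 on [0, 1); t*log(t/2)/2 on [1, 2); log(t/2) on [2, 3); …
back out the common scale on t: t**2 on [0, 1/2); t*log(t) on [1/2, 1); log(t) on [1, 3/2); …
linearity at 1, 4, 9 turns ℳ[f](s) into 4 summed integrals
for t in [0, 1): the term is ∫ t/4·t^(s-1)
on [1, 4) integrate f = sqrt(t)*log(sqrt(t)/2)/2 against the kernel
between 4 and 9 the integrand is log(sqrt(t)/2)·t^(s-1)
∫ over [9, ∞) of exp(-sqrt(t)/2)·t^(s-1) joins the sum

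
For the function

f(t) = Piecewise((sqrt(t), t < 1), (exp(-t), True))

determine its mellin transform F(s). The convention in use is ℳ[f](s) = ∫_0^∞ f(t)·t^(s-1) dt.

((2*s + 1)*uppergamma(s, 1) + 2)/(2*s + 1)
  Re(s) > -1/2

treat the 2 regions marked off by 1 separately and sum
piece [0, 1): integrate sqrt(t) against the kernel
on [1, ∞): add ∫ exp(-t)·t^(s-1) dt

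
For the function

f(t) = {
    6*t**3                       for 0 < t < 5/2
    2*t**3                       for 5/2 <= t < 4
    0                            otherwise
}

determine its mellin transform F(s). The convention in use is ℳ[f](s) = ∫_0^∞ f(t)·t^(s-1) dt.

2*(4**(s + 3) + 2*(5/2)**(s + 3))/(s + 3)
  Re(s) > -3

along the cuts 5/2, ℳ[f](s) splits into 2 integrals
on [0, 5/2) integrate f = 6*t**3 against the kernel
on [5/2, 4) integrate f = 2*t**3 against the kernel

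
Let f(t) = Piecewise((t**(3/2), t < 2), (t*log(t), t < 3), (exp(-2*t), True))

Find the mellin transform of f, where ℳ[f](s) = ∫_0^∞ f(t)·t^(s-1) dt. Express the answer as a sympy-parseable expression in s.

(-12**s*s*(2*s + 3)*log(4) - 12**s*(2*s + 3)*log(4) + 12**s*(4*s + 6) + 12**s*sqrt(2)*(4*s**2 + 8*s + 4) + 3*18**s*s*(2*s + 3)*log(3) + 18**s*(-6*s - 9) + 3*18**s*(2*s + 3)*log(3) + 3**s*(2*s + 3)*(s**2 + 2*s + 1)*uppergamma(s, 6))/(6**s*(2*s + 3)*(s**2 + 2*s + 1))
  Re(s) > -3/2

summing 3 kernel integrals split by 2, 3 yields ℳ[f](s)
over [0, 2), the kernel integral of t**(3/2) enters the sum
for t in [2, 3): the term is ∫ t*log(t)·t^(s-1)
piece [3, ∞): integrate exp(-2*t) against the kernel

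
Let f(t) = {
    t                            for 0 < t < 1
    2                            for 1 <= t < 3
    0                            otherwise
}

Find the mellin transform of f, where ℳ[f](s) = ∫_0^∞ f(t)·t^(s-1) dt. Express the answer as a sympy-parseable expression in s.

(2*3**s*(s + 1) - s - 2)/(s*(s + 1))
  Re(s) > -1

reversing the shared t-power: sqrt(t) on [0, 1); 2/sqrt(t) on [1, 3)
peel off the shared t-power: t**(3/2) on [0, 1); 2*sqrt(t) on [1, 3)
along the cuts 1, ℳ[f](s) splits into 2 integrals
between 0 and 1 the integrand is t·t^(s-1)
on [1, 3) integrate f = 2 against the kernel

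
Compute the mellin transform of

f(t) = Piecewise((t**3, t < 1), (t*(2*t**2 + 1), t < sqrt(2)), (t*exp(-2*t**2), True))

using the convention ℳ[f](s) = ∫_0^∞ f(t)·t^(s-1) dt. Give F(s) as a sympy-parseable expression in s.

back out the shared t-power: t**2 on [0, 1); 2*t**2 + 1 on [1, sqrt(2)); exp(-2*t**2) on [sqrt(2), ∞)
peel off the power substitution: t on [0, 1); 2*t + 1 on [1, 2); exp(-2*t) on [2, ∞)
the 3 pieces separated at 1, sqrt(2) each add one integral
on [0, 1) integrate f = t**3 against the kernel
∫ over [1, sqrt(2)) of t*(2*t**2 + 1)·t^(s-1) joins the sum
the [sqrt(2), ∞) slice contributes ∫ t*exp(-2*t**2)·t^(s-1) dt

(-8*2**s*(s + 1) - 8*2**s + 2**(s/2 + 1/2)*(s + 1)*(s + 3)*uppergamma(s/2 + 1/2, 4) + 20*2**(3*s/2 + 1/2)*(s + 1) + 8*2**(3*s/2 + 1/2))/(4*2**s*(s + 1)*(s + 3))
  Re(s) > -3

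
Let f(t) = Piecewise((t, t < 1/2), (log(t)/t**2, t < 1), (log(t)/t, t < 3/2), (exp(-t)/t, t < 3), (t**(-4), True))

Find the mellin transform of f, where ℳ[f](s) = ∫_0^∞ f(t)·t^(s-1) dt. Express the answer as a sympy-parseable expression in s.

remove the shared t-power first: t**2 on [0, 1/2); log(t)/t on [1/2, 1); log(t) on [1, 3/2); …
integrate the 5 segments split at 1/2, 1, 3/2, 3, then add the results
for t in [0, 1/2): the term is ∫ t·t^(s-1)
between 1/2 and 1 the integrand is log(t)/t**2·t^(s-1)
on [1, 3/2) integrate f = log(t)/t against the kernel
piece [3/2, 3): integrate exp(-t)/t against the kernel
for t in [3, ∞): the term is ∫ t**(-4)·t^(s-1)

2**(1 - s)*(108*2**(s - 1)*(s - 4)*(s - 1)**2*(s + 1)*(-2*s + (s - 1)**2 + 3)*uppergamma(s - 1, 3/2) - 108*2**(s - 1)*(s - 4)*(s - 1)**2*(s + 1)*(-2*s + (s - 1)**2 + 3)*uppergamma(s - 1, 3) - 108*2**(s - 1)*(s - 4)*(s - 1)**2*(s + 1) + 108*2**(s - 1)*(s - 4)*(s + 1)*(-2*s + (s - 1)**2 + 3) - 108*3**(s - 1)*(s - 4)*(s - 1)*(s + 1)*(-2*s + (s - 1)**2 + 3)*log(2) + 108*3**(s - 1)*(s - 4)*(s - 1)*(s + 1)*(-2*s + (s - 1)**2 + 3)*log(3) - 108*3**(s - 1)*(s - 4)*(s + 1)*(-2*s + (s - 1)**2 + 3) - 4*6**(s - 1)*(s - 1)**2*(s + 1)*(-2*s + (s - 1)**2 + 3) + 216*(s - 4)*(s - 1)**3*(s + 1)*log(2) - 216*(s - 4)*(s - 1)**2*(s + 1)*log(2) + 216*(s - 4)*(s - 1)**2*(s + 1) + 27*(s - 4)*(s - 1)**2*(-2*s + (s - 1)**2 + 3))/(108*(s - 4)*(s - 1)**2*(s + 1)*(-2*s + (s - 1)**2 + 3))
  -1 < Re(s) < 4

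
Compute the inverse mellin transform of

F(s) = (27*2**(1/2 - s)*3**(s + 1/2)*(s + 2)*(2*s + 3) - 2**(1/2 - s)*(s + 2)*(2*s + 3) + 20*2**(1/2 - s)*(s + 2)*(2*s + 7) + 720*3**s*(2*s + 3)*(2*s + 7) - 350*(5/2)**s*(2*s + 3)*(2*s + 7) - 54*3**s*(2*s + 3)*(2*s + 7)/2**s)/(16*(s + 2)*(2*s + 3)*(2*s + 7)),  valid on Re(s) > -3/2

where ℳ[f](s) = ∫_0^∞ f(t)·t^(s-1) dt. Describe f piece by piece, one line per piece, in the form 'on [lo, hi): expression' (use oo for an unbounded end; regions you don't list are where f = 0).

linearity at 1/2, 3/2, 5/2 turns ℳ[f](s) into 4 summed integrals
over [0, 1/2), the kernel integral of 5*t**(3/2)/2 enters the sum
the [1/2, 3/2) slice contributes ∫ t**(7/2)/2·t^(s-1) dt
segment 3/2 to 5/2 holds 3*t**2/2; add its integral
on [5/2, 3) integrate f = 5*t**2 against the kernel

on [0, 1/2): 5*t**(3/2)/2
on [1/2, 3/2): t**(7/2)/2
on [3/2, 5/2): 3*t**2/2
on [5/2, 3): 5*t**2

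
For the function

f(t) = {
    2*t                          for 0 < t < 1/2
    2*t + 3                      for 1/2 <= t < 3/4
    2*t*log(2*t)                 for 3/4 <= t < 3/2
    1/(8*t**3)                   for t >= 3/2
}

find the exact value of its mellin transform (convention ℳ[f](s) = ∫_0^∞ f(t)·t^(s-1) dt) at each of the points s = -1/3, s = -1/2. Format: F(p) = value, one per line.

invert the common scale on t to get t on [0, 1); t + 3 on [1, 3/2); t*log(t) on [3/2, 3); …
decompose at 1/2, 3/4, 3/2; ℳ[f](s) sums the 4 pieces' integrals
between 0 and 1/2 the integrand is 2*t·t^(s-1)
on [1/2, 3/4): add ∫ (2*t + 3)·t^(s-1) dt
over [3/4, 3/2), the kernel integral of 2*t*log(2*t) enters the sum
for t in [3/2, ∞): the term is ∫ 1/(8*t**3)·t^(s-1)

F(-1/3) = -1213*18**(1/3)/540 - 9*6**(2/3)/8 + log(2**(3*6**(2/3)/4)*3**(-3*6**(2/3)/4 + 3*18**(1/3)/2)) + 9*2**(1/3)
F(-1/2) = -2266*sqrt(6)/567 + 2*sqrt(3) + log(2**(2*sqrt(3))*3**(-2*sqrt(3) + 2*sqrt(6))) + 6*sqrt(2)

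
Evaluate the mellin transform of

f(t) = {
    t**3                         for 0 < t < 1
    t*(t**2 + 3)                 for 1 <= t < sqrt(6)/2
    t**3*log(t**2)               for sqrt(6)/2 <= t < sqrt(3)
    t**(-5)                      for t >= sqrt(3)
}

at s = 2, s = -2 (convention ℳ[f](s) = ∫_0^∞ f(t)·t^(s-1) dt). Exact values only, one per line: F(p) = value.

invert the shared t-power to get t**2 on [0, 1); t**2 + 3 on [1, sqrt(6)/2); t**2*log(t**2) on [sqrt(6)/2, sqrt(3)); …
undo the power substitution: t on [0, 1); t + 3 on [1, 3/2); t*log(t) on [3/2, 3); …
linearity at 1, sqrt(6)/2, sqrt(3) turns ℳ[f](s) into 4 summed integrals
for t in [0, 1): the term is ∫ t**3·t^(s-1)
piece [1, sqrt(6)/2): integrate t*(t**2 + 3) against the kernel
over [sqrt(6)/2, sqrt(3)), the kernel integral of t**3*log(t**2) enters the sum
[sqrt(3), ∞) adds the kernel integral of t**(-5)

F(2) = -461*sqrt(3)/675 - 1 + 213*sqrt(6)/200 + log(2**(9*sqrt(6)/40)*3**(-9*sqrt(6)/40 + 9*sqrt(3)/5))
F(-2) = -1133*sqrt(3)/567 + sqrt(6)/2 + log(2**(sqrt(6)/2)*3**(-sqrt(6)/2 + sqrt(3))) + 3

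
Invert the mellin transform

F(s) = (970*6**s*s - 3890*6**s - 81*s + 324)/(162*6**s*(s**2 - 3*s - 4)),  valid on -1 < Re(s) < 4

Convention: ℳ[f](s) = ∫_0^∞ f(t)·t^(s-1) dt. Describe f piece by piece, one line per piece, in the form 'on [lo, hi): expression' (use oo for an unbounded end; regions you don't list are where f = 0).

on [0, 1/6): 3*t
on [1/6, 1): 6*t
on [1, oo): 1/(81*t**4)

peel off the common scale on t: t on [0, 1/2); 2*t on [1/2, 3); t**(-4) on [3, ∞)
slice at 1/6, 1, transform all 3 pieces, and sum them
over [0, 1/6), the kernel integral of 3*t enters the sum
on [1/6, 1) integrate f = 6*t against the kernel
[1, ∞) adds the kernel integral of 1/(81*t**4)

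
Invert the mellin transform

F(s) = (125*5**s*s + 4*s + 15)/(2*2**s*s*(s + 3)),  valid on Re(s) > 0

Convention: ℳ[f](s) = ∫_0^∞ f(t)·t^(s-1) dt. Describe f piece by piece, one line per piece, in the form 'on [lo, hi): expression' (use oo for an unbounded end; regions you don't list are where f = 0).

on [0, 1/2): 5/2
on [1/2, 5/2): 4*t**3

the 2 pieces separated at 1/2 each add one integral
between 0 and 1/2 the integrand is 5/2·t^(s-1)
∫ over [1/2, 5/2) of 4*t**3·t^(s-1) joins the sum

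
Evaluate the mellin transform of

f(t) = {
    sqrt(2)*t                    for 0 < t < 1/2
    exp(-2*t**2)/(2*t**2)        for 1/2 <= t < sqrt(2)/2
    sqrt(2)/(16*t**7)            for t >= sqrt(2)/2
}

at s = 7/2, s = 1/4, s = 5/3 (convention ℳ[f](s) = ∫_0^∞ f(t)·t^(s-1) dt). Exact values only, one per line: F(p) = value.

F(7/2) = -2**(1/4)*uppergamma(3/4, 1)/8 + 1/72 + 2**(1/4)/14 + 2**(1/4)*uppergamma(3/4, 1/2)/8
F(1/4) = -2**(7/8)*uppergamma(-7/8, 1)/4 + 2*2**(7/8)/27 + 2**(7/8)*uppergamma(-7/8, 1/2)/4 + 2*2**(1/4)/5
F(5/3) = 2**(1/6)*(-16*uppergamma(-1/6, 1) + 3*2**(2/3) + 6 + 16*uppergamma(-1/6, 1/2))/64

the power substitution comes off first: sqrt(2)*sqrt(t) on [0, 1/4); exp(-2*t)/(2*t) on [1/4, 1/2); sqrt(2)/(16*t**(7/2)) on [1/2, ∞)
strip the common scale on t: sqrt(t) on [0, 1/2); exp(-t)/t on [1/2, 1); t**(-7/2) on [1, ∞)
invert the shared t-power to get t**(3/2) on [0, 1/2); exp(-t) on [1/2, 1); t**(-5/2) on [1, ∞)
along the cuts 1/2, sqrt(2)/2, ℳ[f](s) splits into 3 integrals
on [0, 1/2): add ∫ sqrt(2)*t·t^(s-1) dt
∫ exp(-2*t**2)/(2*t**2)·t^(s-1) over [1/2, sqrt(2)/2)
on [sqrt(2)/2, ∞) integrate f = sqrt(2)/(16*t**7) against the kernel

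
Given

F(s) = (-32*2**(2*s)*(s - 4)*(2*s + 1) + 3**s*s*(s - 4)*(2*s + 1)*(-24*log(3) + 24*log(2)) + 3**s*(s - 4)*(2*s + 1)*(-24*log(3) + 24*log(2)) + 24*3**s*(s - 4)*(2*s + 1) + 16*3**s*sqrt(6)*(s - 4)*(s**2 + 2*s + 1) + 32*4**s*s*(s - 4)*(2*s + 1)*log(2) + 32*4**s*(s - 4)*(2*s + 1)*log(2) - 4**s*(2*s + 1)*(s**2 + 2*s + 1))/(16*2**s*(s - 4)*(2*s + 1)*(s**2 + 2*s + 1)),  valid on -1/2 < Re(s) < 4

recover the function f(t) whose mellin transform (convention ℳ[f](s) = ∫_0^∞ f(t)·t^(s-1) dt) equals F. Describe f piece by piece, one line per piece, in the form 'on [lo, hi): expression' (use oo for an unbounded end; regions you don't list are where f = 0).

cuts at 3/2, 2: linearity sums the 3 kernel integrals
[0, 3/2) adds the kernel integral of sqrt(t)
over [3/2, 2), the kernel integral of t*log(t) enters the sum
the [2, ∞) slice contributes ∫ t**(-4)·t^(s-1) dt

on [0, 3/2): sqrt(t)
on [3/2, 2): t*log(t)
on [2, oo): t**(-4)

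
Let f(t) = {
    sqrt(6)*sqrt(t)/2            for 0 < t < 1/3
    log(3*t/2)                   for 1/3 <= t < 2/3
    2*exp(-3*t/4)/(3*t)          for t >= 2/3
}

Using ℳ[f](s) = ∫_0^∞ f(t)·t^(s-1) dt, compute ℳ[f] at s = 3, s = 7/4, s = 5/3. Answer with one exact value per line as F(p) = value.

F(3) = -7/243 + sqrt(2)/189 + log(2)/81 + 16*exp(-1/2)/9
F(7/4) = 2*3**(1/4)*(-144*2**(3/4) + 49*sqrt(2) + 72 + 126*log(2) + 882*sqrt(2)*uppergamma(3/4, 1/2))/3969
F(5/3) = 3**(1/3)*(-234*2**(2/3) + 75*sqrt(2) + 117 + 195*log(2) + 1300*2**(1/3)*uppergamma(2/3, 1/2))/2925

strip the common scale on t: sqrt(t) on [0, 1/2); log(t) on [1/2, 1); exp(-t/2)/t on [1, ∞)
invert the shared t-power to get t**(3/2) on [0, 1/2); t*log(t) on [1/2, 1); exp(-t/2) on [1, ∞)
the 3 pieces separated at 1/3, 2/3 each add one integral
piece [0, 1/3): integrate sqrt(6)*sqrt(t)/2 against the kernel
piece [1/3, 2/3): integrate log(3*t/2) against the kernel
on [2/3, ∞) integrate f = 2*exp(-3*t/4)/(3*t) against the kernel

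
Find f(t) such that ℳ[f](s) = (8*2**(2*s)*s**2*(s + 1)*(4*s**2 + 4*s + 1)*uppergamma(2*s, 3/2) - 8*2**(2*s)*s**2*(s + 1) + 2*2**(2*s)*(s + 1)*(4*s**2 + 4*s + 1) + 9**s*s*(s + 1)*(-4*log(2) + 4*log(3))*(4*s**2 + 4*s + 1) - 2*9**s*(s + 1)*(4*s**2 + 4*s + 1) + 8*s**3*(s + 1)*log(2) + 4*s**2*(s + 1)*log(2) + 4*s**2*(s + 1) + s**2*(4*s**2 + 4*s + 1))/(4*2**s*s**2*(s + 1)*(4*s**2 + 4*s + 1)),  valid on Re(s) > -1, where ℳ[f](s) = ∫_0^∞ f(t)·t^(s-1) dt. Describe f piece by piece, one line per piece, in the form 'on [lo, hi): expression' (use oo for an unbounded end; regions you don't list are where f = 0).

on [0, 1/2): t/2
on [1/2, 2): sqrt(2)*sqrt(t)*log(sqrt(2)*sqrt(t)/2)/2
on [2, 9/2): log(sqrt(2)*sqrt(t)/2)
on [9/2, oo): exp(-sqrt(2)*sqrt(t)/2)

peel off the common scale on t: t on [0, 1/4); sqrt(t)*log(sqrt(t)) on [1/4, 1); log(sqrt(t)) on [1, 9/4); …
remove the power substitution first: t**2 on [0, 1/2); t*log(t) on [1/2, 1); log(t) on [1, 3/2); …
treat the 4 regions marked off by 1/2, 2, 9/2 separately and sum
segment [0, 1/2) carries t/2; integrate it
on [1/2, 2) integrate f = sqrt(2)*sqrt(t)*log(sqrt(2)*sqrt(t)/2)/2 against the kernel
between 2 and 9/2 the integrand is log(sqrt(2)*sqrt(t)/2)·t^(s-1)
[9/2, ∞) adds the kernel integral of exp(-sqrt(2)*sqrt(t)/2)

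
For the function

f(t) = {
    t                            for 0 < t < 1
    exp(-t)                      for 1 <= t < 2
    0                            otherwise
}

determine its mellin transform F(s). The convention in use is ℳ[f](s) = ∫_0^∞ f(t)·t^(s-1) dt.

cuts at 1: linearity sums the 2 kernel integrals
segment 0 to 1 holds t; add its integral
segment 1 to 2 holds exp(-t); add its integral

((s + 1)*uppergamma(s, 1) - (s + 1)*uppergamma(s, 2) + 1)/(s + 1)
  Re(s) > -1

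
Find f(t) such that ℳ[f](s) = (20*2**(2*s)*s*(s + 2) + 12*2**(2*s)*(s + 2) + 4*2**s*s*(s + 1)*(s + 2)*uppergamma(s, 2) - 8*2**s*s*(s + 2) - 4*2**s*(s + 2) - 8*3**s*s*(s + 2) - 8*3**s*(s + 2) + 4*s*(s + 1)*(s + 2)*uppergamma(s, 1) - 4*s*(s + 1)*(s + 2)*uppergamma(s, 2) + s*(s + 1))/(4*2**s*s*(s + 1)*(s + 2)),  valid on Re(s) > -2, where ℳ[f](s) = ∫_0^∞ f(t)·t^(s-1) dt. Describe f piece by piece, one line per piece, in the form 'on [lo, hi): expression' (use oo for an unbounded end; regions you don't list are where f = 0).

the 5 pieces separated at 1/2, 1, 3/2, 2 each add one integral
segment 0 to 1/2 holds t**2; add its integral
piece [1/2, 1): integrate exp(-2*t) against the kernel
on [1, 3/2) integrate f = (t + 1) against the kernel
for t in [3/2, 2): the term is ∫ (t + 3)·t^(s-1)
∫ over [2, ∞) of exp(-t)·t^(s-1) joins the sum

on [0, 1/2): t**2
on [1/2, 1): exp(-2*t)
on [1, 3/2): t + 1
on [3/2, 2): t + 3
on [2, oo): exp(-t)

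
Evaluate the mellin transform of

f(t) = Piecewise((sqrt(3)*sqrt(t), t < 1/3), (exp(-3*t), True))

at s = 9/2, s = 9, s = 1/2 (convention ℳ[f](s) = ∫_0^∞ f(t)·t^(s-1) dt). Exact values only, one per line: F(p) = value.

remove the common scale on t first: sqrt(t) on [0, 1); exp(-t) on [1, ∞)
breakpoints 1/3: one integral from each of the 2 segments
∫ over [0, 1/3) of sqrt(3)*sqrt(t)·t^(s-1) joins the sum
segment 1/3 to ∞ holds exp(-3*t); add its integral

F(9/2) = sqrt(3)*(E*(16 + 525*sqrt(pi)*erfc(1)) + 2110)*exp(-1)/19440
F(9) = 2/373977 + 109601*exp(-1)/19683
F(1/2) = sqrt(3)*(sqrt(pi)*erfc(1) + 1)/3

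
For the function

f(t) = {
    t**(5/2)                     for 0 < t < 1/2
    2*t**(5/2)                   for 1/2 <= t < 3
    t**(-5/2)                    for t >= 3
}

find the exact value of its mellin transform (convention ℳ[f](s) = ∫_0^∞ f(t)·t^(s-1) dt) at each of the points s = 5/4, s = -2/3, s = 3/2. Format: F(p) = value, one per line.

peel off the shared t-power: t**2 on [0, 1/2); 2*t**2 on [1/2, 3); t**(-3) on [3, ∞)
reversing the shared t-power: t on [0, 1/2); 2*t on [1/2, 3); t**(-4) on [3, ∞)
split f at 1/2, 3: ℳ[f](s) collects 3 kernel integrals
the [0, 1/2) slice contributes ∫ t**(5/2)·t^(s-1) dt
[1/2, 3) adds the kernel integral of 2*t**(5/2)
for t in [3, ∞): the term is ∫ t**(-5/2)·t^(s-1)

F(5/4) = 2**(1/4)*(-3 + 1304*6**(3/4))/180
F(-2/3) = 2**(1/6)*(-1539 + 18490*6**(5/6))/11286
F(3/2) = 7837/192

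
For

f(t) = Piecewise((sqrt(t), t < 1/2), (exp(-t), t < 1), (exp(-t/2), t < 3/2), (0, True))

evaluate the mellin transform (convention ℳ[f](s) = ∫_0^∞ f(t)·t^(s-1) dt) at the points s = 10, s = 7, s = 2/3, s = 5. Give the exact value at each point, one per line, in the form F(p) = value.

F(10) = -201383466759*exp(-3/4)/256 - 986410*exp(-1) + sqrt(2)/21504 + 313981529075*exp(-1/2)/512
F(7) = -6243201*exp(-3/4)/32 - 1957*exp(-1) + sqrt(2)/1920 + 9800517*exp(-1/2)/64
F(2/3) = -2**(2/3)*uppergamma(2/3, 3/4) - uppergamma(2/3, 1) + 3*2**(5/6)/14 + uppergamma(2/3, 1/2) + 2**(2/3)*uppergamma(2/3, 1/2)
F(5) = -12993*exp(-3/4)/8 - 65*exp(-1) + sqrt(2)/352 + 20889*exp(-1/2)/16

along the cuts 1/2, 1, ℳ[f](s) splits into 3 integrals
on [0, 1/2) integrate f = sqrt(t) against the kernel
[1/2, 1) adds the kernel integral of exp(-t)
[1, 3/2) adds the kernel integral of exp(-t/2)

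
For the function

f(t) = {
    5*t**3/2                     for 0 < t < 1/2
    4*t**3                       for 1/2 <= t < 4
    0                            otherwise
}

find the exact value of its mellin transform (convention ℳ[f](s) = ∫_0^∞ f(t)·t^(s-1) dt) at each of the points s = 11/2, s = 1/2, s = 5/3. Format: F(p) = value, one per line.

cuts at 1/2: linearity sums the 2 kernel integrals
∫ over [0, 1/2) of 5*t**3/2·t^(s-1) joins the sum
segment 1/2 to 4 holds 4*t**3; add its integral

F(11/2) = 1048576/17 - 3*sqrt(2)/8704
F(1/2) = 1024/7 - 3*sqrt(2)/112
F(5/3) = 393207*2**(1/3)/896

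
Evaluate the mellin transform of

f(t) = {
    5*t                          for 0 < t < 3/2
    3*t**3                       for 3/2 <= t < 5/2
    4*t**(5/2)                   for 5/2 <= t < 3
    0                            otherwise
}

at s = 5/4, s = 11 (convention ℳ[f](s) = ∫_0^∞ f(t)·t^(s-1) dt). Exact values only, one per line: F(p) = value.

F(5/4) = -25*2**(1/4)*5**(3/4)/3 + 97*2**(3/4)*3**(1/4)/136 + 1875*2**(3/4)*5**(1/4)/136 + 144*3**(3/4)/5
F(11) = -1220703125*sqrt(10)/55296 + 9154299129/114688 + 472392*sqrt(3)

along the cuts 3/2, 5/2, ℳ[f](s) splits into 3 integrals
over [0, 3/2), the kernel integral of 5*t enters the sum
the [3/2, 5/2) slice contributes ∫ 3*t**3·t^(s-1) dt
∫ over [5/2, 3) of 4*t**(5/2)·t^(s-1) joins the sum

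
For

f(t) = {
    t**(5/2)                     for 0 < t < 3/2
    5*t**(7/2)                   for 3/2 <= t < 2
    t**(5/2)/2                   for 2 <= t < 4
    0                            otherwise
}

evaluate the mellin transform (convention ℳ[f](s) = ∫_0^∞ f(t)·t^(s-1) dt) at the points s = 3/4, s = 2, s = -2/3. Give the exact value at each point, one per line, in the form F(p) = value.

F(3/4) = -4347*2**(3/4)*3**(1/4)/1768 + 128*sqrt(2)/13 + 3888*2**(1/4)/221
F(2) = -1017*sqrt(6)/352 + 2704*sqrt(2)/99 + 512/9
F(-2/3) = -1179*2**(1/6)*3**(5/6)/748 + 24*2**(2/3)/11 + 1218*2**(5/6)/187

decompose at 3/2, 2; ℳ[f](s) sums the 3 pieces' integrals
for t in [0, 3/2): the term is ∫ t**(5/2)·t^(s-1)
segment 3/2 to 2 holds 5*t**(7/2); add its integral
segment 2 to 4 holds t**(5/2)/2; add its integral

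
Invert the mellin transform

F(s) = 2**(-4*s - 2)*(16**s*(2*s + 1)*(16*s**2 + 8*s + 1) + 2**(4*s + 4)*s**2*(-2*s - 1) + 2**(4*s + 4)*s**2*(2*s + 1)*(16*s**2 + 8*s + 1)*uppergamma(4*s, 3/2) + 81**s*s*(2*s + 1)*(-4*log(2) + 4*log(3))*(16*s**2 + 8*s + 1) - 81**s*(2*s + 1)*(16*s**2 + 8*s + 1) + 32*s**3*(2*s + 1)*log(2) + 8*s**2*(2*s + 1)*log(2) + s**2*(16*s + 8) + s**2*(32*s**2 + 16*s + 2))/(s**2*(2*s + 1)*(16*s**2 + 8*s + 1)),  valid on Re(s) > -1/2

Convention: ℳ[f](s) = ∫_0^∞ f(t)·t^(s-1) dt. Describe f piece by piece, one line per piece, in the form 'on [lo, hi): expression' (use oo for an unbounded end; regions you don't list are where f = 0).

strip the power substitution: t on [0, 1/4); sqrt(t)*log(sqrt(t)) on [1/4, 1); log(sqrt(t)) on [1, 9/4); …
remove the power substitution first: t**2 on [0, 1/2); t*log(t) on [1/2, 1); log(t) on [1, 3/2); …
split f at 1/16, 1, 81/16: ℳ[f](s) collects 4 kernel integrals
over [0, 1/16), the kernel integral of sqrt(t) enters the sum
the [1/16, 1) slice contributes ∫ t**(1/4)*log(t**(1/4))·t^(s-1) dt
on [1, 81/16) integrate f = log(t**(1/4)) against the kernel
∫ exp(-t**(1/4))·t^(s-1) over [81/16, ∞)

on [0, 1/16): sqrt(t)
on [1/16, 1): t**(1/4)*log(t**(1/4))
on [1, 81/16): log(t**(1/4))
on [81/16, oo): exp(-t**(1/4))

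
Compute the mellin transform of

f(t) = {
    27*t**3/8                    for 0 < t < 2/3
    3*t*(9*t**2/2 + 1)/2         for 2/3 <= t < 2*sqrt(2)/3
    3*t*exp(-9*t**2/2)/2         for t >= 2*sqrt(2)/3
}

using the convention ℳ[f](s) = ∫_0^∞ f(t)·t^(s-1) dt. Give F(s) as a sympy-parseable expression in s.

(-8*2**s*(s + 1) - 8*2**s + 2**(s/2 + 1/2)*(s + 1)*(s + 3)*uppergamma(s/2 + 1/2, 4) + 20*2**(3*s/2 + 1/2)*(s + 1) + 8*2**(3*s/2 + 1/2))/(4*3**s*(s + 1)*(s + 3))
  Re(s) > -3

peel off the common scale on t: t**3 on [0, 1); t*(2*t**2 + 1) on [1, sqrt(2)); t*exp(-2*t**2) on [sqrt(2), ∞)
reversing the shared t-power: t**2 on [0, 1); 2*t**2 + 1 on [1, sqrt(2)); exp(-2*t**2) on [sqrt(2), ∞)
reversing the power substitution: t on [0, 1); 2*t + 1 on [1, 2); exp(-2*t) on [2, ∞)
f breaks at 2/3, 2*sqrt(2)/3 into 3 integrals to sum
the [0, 2/3) slice contributes ∫ 27*t**3/8·t^(s-1) dt
segment [2/3, 2*sqrt(2)/3) carries 3*t*(9*t**2/2 + 1)/2; integrate it
on [2*sqrt(2)/3, ∞): add ∫ 3*t*exp(-9*t**2/2)/2·t^(s-1) dt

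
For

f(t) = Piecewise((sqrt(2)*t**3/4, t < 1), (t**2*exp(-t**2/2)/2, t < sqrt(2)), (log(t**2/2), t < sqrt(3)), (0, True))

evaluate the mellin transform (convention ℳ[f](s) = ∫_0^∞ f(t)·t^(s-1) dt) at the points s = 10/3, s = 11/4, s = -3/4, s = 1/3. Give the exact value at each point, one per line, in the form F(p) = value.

F(10/3) = -2**(2/3)*uppergamma(8/3, 1) - 27*3**(2/3)/50 + 3*sqrt(2)/76 + 9*2**(2/3)/25 + log(3**(9*3**(2/3)/10)/2**(9*3**(2/3)/10)) + 2**(2/3)*uppergamma(8/3, 1/2)
F(11/4) = -2**(3/8)*uppergamma(19/8, 1) - 96*3**(3/8)/121 + sqrt(2)/23 + log(3**(12*3**(3/8)/11)/2**(12*3**(3/8)/11)) + 64*2**(3/8)/121 + 2**(3/8)*uppergamma(19/8, 1/2)
F(-3/4) = -32*3**(5/8)/27 - 4*3**(5/8)*log(3)/9 - 2**(5/8)*uppergamma(5/8, 1)/4 + sqrt(2)/9 + 2**(5/8)*uppergamma(5/8, 1/2)/4 + 4*3**(5/8)*log(2)/9 + 16*2**(5/8)/9
F(1/3) = -18*3**(1/6) - 2**(1/6)*uppergamma(7/6, 1)/2 + 3*sqrt(2)/40 + 2**(1/6)*uppergamma(7/6, 1/2)/2 + log(3**(3*3**(1/6))/2**(3*3**(1/6))) + 18*2**(1/6)

peel off the power substitution: sqrt(2)*t**(3/2)/4 on [0, 1); t*exp(-t/2)/2 on [1, 2); log(t/2) on [2, 3)
invert the common scale on t to get t**(3/2) on [0, 1/2); t*exp(-t) on [1/2, 1); log(t) on [1, 3/2)
undo the shared t-power: sqrt(t) on [0, 1/2); exp(-t) on [1/2, 1); log(t)/t on [1, 3/2)
slice at 1, sqrt(2), transform all 3 pieces, and sum them
piece [0, 1): integrate sqrt(2)*t**3/4 against the kernel
for t in [1, sqrt(2)): the term is ∫ t**2*exp(-t**2/2)/2·t^(s-1)
∫ over [sqrt(2), sqrt(3)) of log(t**2/2)·t^(s-1) joins the sum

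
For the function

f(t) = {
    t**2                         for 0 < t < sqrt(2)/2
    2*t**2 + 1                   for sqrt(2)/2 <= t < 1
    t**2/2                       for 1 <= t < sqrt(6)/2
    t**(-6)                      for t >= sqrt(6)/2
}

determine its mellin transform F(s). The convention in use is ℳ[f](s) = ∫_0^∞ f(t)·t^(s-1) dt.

undo the power substitution: t on [0, 1/2); 2*t + 1 on [1/2, 1); t/2 on [1, 3/2); …
the 4 pieces separated at sqrt(2)/2, 1, sqrt(6)/2 each add one integral
over [0, sqrt(2)/2), the kernel integral of t**2 enters the sum
segment [sqrt(2)/2, 1) carries (2*t**2 + 1); integrate it
the [1, sqrt(6)/2) slice contributes ∫ t**2/2·t^(s-1) dt
on [sqrt(6)/2, ∞): add ∫ t**(-6)·t^(s-1) dt

(sqrt(2)/2)**s*(270*2**(s/2)*s*(s - 6) + 216*2**(s/2)*(s - 6) + 81*3**(s/2)*s*(s - 6) - 32*3**(s/2)*s*(s + 2) - 162*s*(s - 6) - 216*s + 1296)/(108*s*(s - 6)*(s + 2))
  -2 < Re(s) < 6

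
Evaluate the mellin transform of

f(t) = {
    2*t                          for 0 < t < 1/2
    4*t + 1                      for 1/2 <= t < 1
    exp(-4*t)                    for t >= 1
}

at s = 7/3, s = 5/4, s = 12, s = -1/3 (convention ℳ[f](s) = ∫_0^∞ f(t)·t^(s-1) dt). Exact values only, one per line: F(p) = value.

invert the common scale on t to get t on [0, 1); 2*t + 1 on [1, 2); exp(-2*t) on [2, ∞)
summing 3 kernel integrals split by 1/2, 1 yields ℳ[f](s)
between 0 and 1/2 the integrand is 2*t·t^(s-1)
over [1/2, 1), the kernel integral of (4*t + 1) enters the sum
piece [1, ∞): integrate exp(-4*t) against the kernel

F(7/3) = -51*2**(2/3)/560 + 2**(1/3)*uppergamma(7/3, 4)/32 + 57/35
F(5/4) = -14*2**(3/4)/45 + sqrt(2)*uppergamma(5/4, 4)/8 + 116/45
F(12) = 83277/212992 + 8505425*exp(-4)/65536
F(-1/3) = 2**(2/3)*uppergamma(-1/3, 4) + 3*2**(1/3)/2 + 3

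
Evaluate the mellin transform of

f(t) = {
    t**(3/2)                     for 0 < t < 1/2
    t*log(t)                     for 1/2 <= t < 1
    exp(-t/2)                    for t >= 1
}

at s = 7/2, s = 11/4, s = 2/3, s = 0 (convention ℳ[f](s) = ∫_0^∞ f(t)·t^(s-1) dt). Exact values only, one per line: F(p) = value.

summing 3 kernel integrals split by 1/2, 1 yields ℳ[f](s)
the [0, 1/2) slice contributes ∫ t**(3/2)·t^(s-1) dt
segment 1/2 to 1 holds t*log(t); add its integral
segment 1 to ∞ holds exp(-t/2); add its integral

F(7/2) = -559/12960 + sqrt(2)/648 + sqrt(2)*log(2)/144 + 15*sqrt(2)*sqrt(pi)*erfc(sqrt(2)/2) + 42*exp(-1/2)
F(11/4) = 2**(1/4)*(-1088*2**(3/4) + 136 + 225*sqrt(2) + 510*log(2) + 122400*sqrt(2)*uppergamma(11/4, 1/2))/30600
F(2/3) = 2**(1/3)*(-234*2**(2/3) + 75*sqrt(2) + 117 + 195*log(2) + 1300*2**(1/3)*uppergamma(2/3, 1/2))/1300
F(0) = -1/2 + sqrt(2)/6 + log(2)/2 - Ei(-1/2)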